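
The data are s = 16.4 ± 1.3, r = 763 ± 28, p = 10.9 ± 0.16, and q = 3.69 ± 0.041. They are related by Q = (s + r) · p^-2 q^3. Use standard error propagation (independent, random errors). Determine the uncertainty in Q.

18.8

Let u = s + r = 779. δu = √(δs² + δr²) = √(1.69 + 784) = 28.0, so δu/u = 0.0360.
Q is then a monomial in u, p, q:
δQ/Q = √((δu/u)² + (-2·δp/p)² + (3·δq/q)²) = √(0.00129 + 0.000862 + 0.00111) = 0.0572
Q = 330, so δQ = 0.0572 × 330 = 18.8.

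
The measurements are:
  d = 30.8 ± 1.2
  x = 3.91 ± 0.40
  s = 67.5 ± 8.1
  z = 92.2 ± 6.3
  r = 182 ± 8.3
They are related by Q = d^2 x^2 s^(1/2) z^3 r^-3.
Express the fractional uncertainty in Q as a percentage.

33.5%

Products/powers → add relative errors in quadrature, weighted by exponent:
  (2·δd/d)² = (2×0.0390)² = 0.00607;  (2·δx/x)² = (2×0.102)² = 0.0419;  (½·δs/s)² = (0.5×0.120)² = 0.00360;  (3·δz/z)² = (3×0.0683)² = 0.0420;  (-3·δr/r)² = (-3×0.0456)² = 0.0187
δQ/Q = √(0.112) = 0.335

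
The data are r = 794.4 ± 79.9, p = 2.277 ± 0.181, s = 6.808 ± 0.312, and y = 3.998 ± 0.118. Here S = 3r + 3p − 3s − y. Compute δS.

Absolute uncertainties add in quadrature for a linear combination:
  (3·δr)² = 57500;  (3·δp)² = 0.295;  (3·δs)² = 0.876;  (δy)² = 0.0139
δS = √(57500) = 240

240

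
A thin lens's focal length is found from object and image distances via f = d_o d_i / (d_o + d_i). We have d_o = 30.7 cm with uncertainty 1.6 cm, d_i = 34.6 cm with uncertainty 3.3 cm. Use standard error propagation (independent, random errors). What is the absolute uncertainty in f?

∂f/∂d_o = (d_i/(d_o+d_i))² = 0.281;  ∂f/∂d_i = (d_o/(d_o+d_i))² = 0.221
δf = √((∂f/∂d_o · δd_o)² + (∂f/∂d_i · δd_i)²) = √(0.202 + 0.532) = 0.857 cm

0.857 cm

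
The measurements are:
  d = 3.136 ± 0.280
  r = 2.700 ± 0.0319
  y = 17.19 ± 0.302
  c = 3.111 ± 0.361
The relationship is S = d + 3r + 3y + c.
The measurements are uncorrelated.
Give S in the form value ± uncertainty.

For a sum/difference, combine absolute errors in quadrature:
  (δd)² = 0.0784;  (3·δr)² = 0.00916;  (3·δy)² = 0.821;  (δc)² = 0.130
δS = √(1.04) = 1.02
S = 65.92.

65.92 ± 1.02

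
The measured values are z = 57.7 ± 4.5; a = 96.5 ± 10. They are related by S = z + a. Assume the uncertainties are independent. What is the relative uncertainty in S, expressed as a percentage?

7.11%

S is a linear combination, so absolute uncertainties add in quadrature:
  (δz)² = 20.2;  (δa)² = 100
δS = √(120) = 11.0
S = 154, so δS/S = 11.0/154 = 0.0711.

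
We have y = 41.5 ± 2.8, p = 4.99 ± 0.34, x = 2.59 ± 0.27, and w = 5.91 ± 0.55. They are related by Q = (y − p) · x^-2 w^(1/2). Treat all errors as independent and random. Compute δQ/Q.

Let u = y − p = 36.5. δu = √(δy² + δp²) = √(7.84 + 0.116) = 2.82, so δu/u = 0.0773.
Q is then a monomial in u, x, w:
δQ/Q = √((δu/u)² + (-2·δx/x)² + (½·δw/w)²) = √(0.00597 + 0.0435 + 0.00217) = 0.227

0.227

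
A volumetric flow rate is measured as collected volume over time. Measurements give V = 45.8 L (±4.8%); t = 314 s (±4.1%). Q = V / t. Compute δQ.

Relative error in a monomial: (δQ/Q)² = Σ (nᵢ · δxᵢ/xᵢ)².
  (1·δV/V)² = (1×0.0480)² = 0.00230;  (-1·δt/t)² = (-1×0.0410)² = 0.00168
δQ/Q = √(0.00398) = 0.0631
Q = 0.146 L/s, so δQ = 0.0631 × 0.146 = 0.00921 L/s.

0.00921 L/s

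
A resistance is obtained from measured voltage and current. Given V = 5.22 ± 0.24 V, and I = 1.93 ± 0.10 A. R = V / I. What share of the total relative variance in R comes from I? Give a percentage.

(δR/R)² = (1·δV/V)² + (-1·δI/I)²
  V term: (1×0.0460)² = 0.00211
  I term: (-1×0.0518)² = 0.00268
Total = 0.00480. Share from I = 0.00268/0.00480 = 0.559.

55.9%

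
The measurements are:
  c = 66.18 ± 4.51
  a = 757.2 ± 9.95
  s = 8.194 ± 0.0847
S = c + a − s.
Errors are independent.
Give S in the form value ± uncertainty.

815.2 ± 10.9

S is a linear combination, so absolute uncertainties add in quadrature:
  (δc)² = 20.3;  (δa)² = 99.0;  (δs)² = 0.00717
δS = √(119) = 10.9
S = 815.2.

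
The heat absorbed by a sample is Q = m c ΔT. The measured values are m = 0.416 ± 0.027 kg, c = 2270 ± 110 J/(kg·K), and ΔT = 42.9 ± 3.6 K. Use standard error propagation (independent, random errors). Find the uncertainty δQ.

4720 J

Each factor contributes (exponent × relative error)² to (δQ/Q)²:
  (1·δm/m)² = (1×0.0649)² = 0.00421;  (1·δc/c)² = (1×0.0485)² = 0.00235;  (1·δΔT/ΔT)² = (1×0.0839)² = 0.00704
δQ/Q = √(0.0136) = 0.117
Q = 40500 J, so δQ = 0.117 × 40500 = 4720 J.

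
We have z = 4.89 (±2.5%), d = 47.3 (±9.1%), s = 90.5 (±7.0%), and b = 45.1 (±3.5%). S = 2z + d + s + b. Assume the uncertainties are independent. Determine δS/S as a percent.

4.06%

S is a linear combination, so absolute uncertainties add in quadrature:
  (2·δz)² = 0.0598;  (δd)² = 18.5;  (δs)² = 40.1;  (δb)² = 2.49
δS = √(61.2) = 7.82
S = 193, so δS/S = 7.82/193 = 0.0406.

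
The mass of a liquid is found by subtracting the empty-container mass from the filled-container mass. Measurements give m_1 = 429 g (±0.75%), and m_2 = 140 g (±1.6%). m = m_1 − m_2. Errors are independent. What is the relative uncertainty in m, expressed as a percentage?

Sums and differences: (δm)² = Σ (cᵢ δxᵢ)².
  (δm_1)² = 10.4;  (δm_2)² = 5.02
δm = √(15.4) = 3.92 g
m = 289 g, so δm/m = 3.92/289 = 0.0136.

1.36%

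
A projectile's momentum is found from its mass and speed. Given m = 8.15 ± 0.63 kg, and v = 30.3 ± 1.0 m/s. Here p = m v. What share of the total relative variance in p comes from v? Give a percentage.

15.4%

(δp/p)² = (1·δm/m)² + (1·δv/v)²
  m term: (1×0.0773)² = 0.00598
  v term: (1×0.0330)² = 0.00109
Total = 0.00706. Share from v = 0.00109/0.00706 = 0.154.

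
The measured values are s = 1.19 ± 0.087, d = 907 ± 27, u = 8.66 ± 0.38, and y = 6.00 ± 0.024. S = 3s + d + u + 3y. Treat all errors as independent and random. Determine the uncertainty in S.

Each term contributes (cᵢ δxᵢ)² to (δS)²:
  (3·δs)² = 0.0681;  (δd)² = 729;  (δu)² = 0.144;  (3·δy)² = 0.00518
δS = √(729) = 27.0

27.0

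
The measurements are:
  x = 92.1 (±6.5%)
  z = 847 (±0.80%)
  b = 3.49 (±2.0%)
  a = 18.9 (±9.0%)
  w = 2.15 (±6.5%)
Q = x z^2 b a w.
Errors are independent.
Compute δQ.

1.23e+09

Products/powers → add relative errors in quadrature, weighted by exponent:
  (1·δx/x)² = (1×0.0650)² = 0.00423;  (2·δz/z)² = (2×0.00800)² = 0.000256;  (1·δb/b)² = (1×0.0200)² = 0.000400;  (1·δa/a)² = (1×0.0900)² = 0.00810;  (1·δw/w)² = (1×0.0650)² = 0.00423
δQ/Q = √(0.0172) = 0.131
Q = 9.37e+09, so δQ = 0.131 × 9.37e+09 = 1.23e+09.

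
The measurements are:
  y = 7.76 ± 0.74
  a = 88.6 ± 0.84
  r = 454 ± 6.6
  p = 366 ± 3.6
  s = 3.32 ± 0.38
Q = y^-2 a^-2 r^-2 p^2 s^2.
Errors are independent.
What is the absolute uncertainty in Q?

4.56e-06

Products/powers → add relative errors in quadrature, weighted by exponent:
  (-2·δy/y)² = (-2×0.0954)² = 0.0364;  (-2·δa/a)² = (-2×0.00948)² = 0.000360;  (-2·δr/r)² = (-2×0.0145)² = 0.000845;  (2·δp/p)² = (2×0.00984)² = 0.000387;  (2·δs/s)² = (2×0.114)² = 0.0524
δQ/Q = √(0.0904) = 0.301
Q = 1.52e-05, so δQ = 0.301 × 1.52e-05 = 4.56e-06.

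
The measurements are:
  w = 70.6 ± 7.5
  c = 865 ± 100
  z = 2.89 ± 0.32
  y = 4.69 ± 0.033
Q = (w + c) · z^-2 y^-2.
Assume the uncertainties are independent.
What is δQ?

Let u = w + c = 936. δu = √(δw² + δc²) = √(56.2 + 10000) = 100, so δu/u = 0.107.
Q is then a monomial in u, z, y:
δQ/Q = √((δu/u)² + (-2·δz/z)² + (-2·δy/y)²) = √(0.0115 + 0.0490 + 0.000198) = 0.246
Q = 5.09, so δQ = 0.246 × 5.09 = 1.25.

1.25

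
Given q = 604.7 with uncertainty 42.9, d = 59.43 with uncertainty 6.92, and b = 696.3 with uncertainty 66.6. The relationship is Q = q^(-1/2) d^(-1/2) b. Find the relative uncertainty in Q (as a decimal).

Relative error in a monomial: (δQ/Q)² = Σ (nᵢ · δxᵢ/xᵢ)².
  (−½·δq/q)² = (-0.5×0.0709)² = 0.00126;  (−½·δd/d)² = (-0.5×0.116)² = 0.00339;  (1·δb/b)² = (1×0.0956)² = 0.00915
δQ/Q = √(0.0138) = 0.117

0.117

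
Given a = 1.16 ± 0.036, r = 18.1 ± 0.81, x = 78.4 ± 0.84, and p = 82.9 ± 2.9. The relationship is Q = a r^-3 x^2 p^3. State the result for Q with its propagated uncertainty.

(6.85 ± 1.20) × 10^5

Q is a product of powers, so relative uncertainties combine in quadrature:
  (1·δa/a)² = (1×0.0310)² = 0.000963;  (-3·δr/r)² = (-3×0.0448)² = 0.0180;  (2·δx/x)² = (2×0.0107)² = 0.000459;  (3·δp/p)² = (3×0.0350)² = 0.0110
δQ/Q = √(0.0305) = 0.175
Q = 6.85e+05, so δQ = 0.175 × 6.85e+05 = 1.2e+05.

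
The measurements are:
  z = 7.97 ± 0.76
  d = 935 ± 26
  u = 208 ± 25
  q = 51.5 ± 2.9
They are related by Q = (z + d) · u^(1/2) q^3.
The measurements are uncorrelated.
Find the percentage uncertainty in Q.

18.1%

Let w = z + d = 943. δw = √(δz² + δd²) = √(0.578 + 676) = 26.0, so δw/w = 0.0276.
Q is then a monomial in w, u, q:
δQ/Q = √((δw/w)² + (½·δu/u)² + (3·δq/q)²) = √(0.000761 + 0.00361 + 0.0285) = 0.181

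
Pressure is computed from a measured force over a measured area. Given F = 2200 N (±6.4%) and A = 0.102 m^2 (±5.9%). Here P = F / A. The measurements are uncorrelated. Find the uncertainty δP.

Each factor contributes (exponent × relative error)² to (δP/P)²:
  (1·δF/F)² = (1×0.0640)² = 0.00410;  (-1·δA/A)² = (-1×0.0590)² = 0.00348
δP/P = √(0.00758) = 0.0870
P = 21600 Pa, so δP = 0.0870 × 21600 = 1880 Pa.

1880 Pa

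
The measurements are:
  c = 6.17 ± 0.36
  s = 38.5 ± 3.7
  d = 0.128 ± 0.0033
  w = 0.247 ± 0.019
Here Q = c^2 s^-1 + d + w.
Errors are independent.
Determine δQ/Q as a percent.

Let p = c^2·s^-1 = 0.989. δp/p = √((2·δc/c)² + (-1·δs/s)²) = √(0.0136 + 0.00924) = 0.151, so δp = 0.149.
Q = p + d + w: δQ = √(δp² + δd² + δw²) = √(0.0223 + 1.09e-05 + 0.000361) = 0.151
Q = 1.36, so δQ/Q = 0.151/1.36 = 0.111.

11.1%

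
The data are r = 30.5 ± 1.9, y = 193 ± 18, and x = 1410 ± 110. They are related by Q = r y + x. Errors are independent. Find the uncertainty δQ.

Let p = r·y = 5890. δp/p = √((1·δr/r)² + (1·δy/y)²) = √(0.00388 + 0.00870) = 0.112, so δp = 660.
Q = p + x: δQ = √(δp² + δx²) = √(4.36e+05 + 12100) = 669

669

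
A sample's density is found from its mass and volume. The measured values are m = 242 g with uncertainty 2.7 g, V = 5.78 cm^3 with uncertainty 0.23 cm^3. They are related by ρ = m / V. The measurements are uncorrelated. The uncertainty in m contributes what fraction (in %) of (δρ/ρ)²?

7.29%

(δρ/ρ)² = (1·δm/m)² + (-1·δV/V)²
  m term: (1×0.0112)² = 0.000124
  V term: (-1×0.0398)² = 0.00158
Total = 0.00171. Share from m = 0.000124/0.00171 = 0.0729.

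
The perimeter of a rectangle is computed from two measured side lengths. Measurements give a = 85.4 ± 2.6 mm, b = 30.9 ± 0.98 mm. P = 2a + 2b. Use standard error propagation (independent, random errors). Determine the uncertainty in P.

5.56 mm

Each term contributes (cᵢ δxᵢ)² to (δP)²:
  (2·δa)² = 27.0;  (2·δb)² = 3.84
δP = √(30.9) = 5.56 mm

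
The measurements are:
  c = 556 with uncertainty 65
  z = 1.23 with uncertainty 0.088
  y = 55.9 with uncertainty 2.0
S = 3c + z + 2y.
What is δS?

For a sum/difference, combine absolute errors in quadrature:
  (3·δc)² = 38000;  (δz)² = 0.00774;  (2·δy)² = 16.0
δS = √(38000) = 195

195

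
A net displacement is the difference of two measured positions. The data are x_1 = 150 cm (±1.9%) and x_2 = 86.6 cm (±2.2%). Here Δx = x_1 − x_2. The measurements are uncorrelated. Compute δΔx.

Δx is a linear combination, so absolute uncertainties add in quadrature:
  (δx_1)² = 8.12;  (δx_2)² = 3.63
δΔx = √(11.8) = 3.43 cm

3.43 cm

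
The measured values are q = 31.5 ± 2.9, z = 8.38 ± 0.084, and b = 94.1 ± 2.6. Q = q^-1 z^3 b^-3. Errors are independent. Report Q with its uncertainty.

Since Q is a product/quotient, work with relative uncertainties:
  (-1·δq/q)² = (-1×0.0921)² = 0.00848;  (3·δz/z)² = (3×0.0100)² = 0.000904;  (-3·δb/b)² = (-3×0.0276)² = 0.00687
δQ/Q = √(0.0163) = 0.127
Q = 2.24e-05, so δQ = 0.127 × 2.24e-05 = 2.86e-06.

(2.24 ± 0.286) × 10^-5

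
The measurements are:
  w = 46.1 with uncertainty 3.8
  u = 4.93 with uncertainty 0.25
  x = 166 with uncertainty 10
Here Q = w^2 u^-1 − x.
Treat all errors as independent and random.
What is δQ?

75.0

Let p = w^2·u^-1 = 431. δp/p = √((2·δw/w)² + (-1·δu/u)²) = √(0.0272 + 0.00257) = 0.172, so δp = 74.4.
Q = p − x: δQ = √(δp² + δx²) = √(5530 + 100) = 75.0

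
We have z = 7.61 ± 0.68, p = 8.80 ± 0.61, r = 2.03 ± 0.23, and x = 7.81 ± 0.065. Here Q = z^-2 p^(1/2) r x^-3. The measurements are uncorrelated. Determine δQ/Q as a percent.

21.6%

For a monomial Q ∝ z^-2, p^(1/2), r, x^-3, fractional errors add in quadrature:
  (-2·δz/z)² = (-2×0.0894)² = 0.0319;  (½·δp/p)² = (0.5×0.0693)² = 0.00120;  (1·δr/r)² = (1×0.113)² = 0.0128;  (-3·δx/x)² = (-3×0.00832)² = 0.000623
δQ/Q = √(0.0466) = 0.216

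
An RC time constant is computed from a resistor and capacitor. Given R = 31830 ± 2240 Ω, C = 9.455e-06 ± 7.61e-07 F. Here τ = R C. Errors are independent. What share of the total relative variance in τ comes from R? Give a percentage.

43.3%

(δτ/τ)² = (1·δR/R)² + (1·δC/C)²
  R term: (1×0.0704)² = 0.00495
  C term: (1×0.0805)² = 0.00648
Total = 0.0114. Share from R = 0.00495/0.0114 = 0.433.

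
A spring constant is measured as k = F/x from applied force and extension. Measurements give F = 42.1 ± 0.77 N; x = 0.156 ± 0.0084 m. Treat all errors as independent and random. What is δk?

Relative error in a monomial: (δk/k)² = Σ (nᵢ · δxᵢ/xᵢ)².
  (1·δF/F)² = (1×0.0183)² = 0.000335;  (-1·δx/x)² = (-1×0.0538)² = 0.00290
δk/k = √(0.00323) = 0.0569
k = 270 N/m, so δk = 0.0569 × 270 = 15.3 N/m.

15.3 N/m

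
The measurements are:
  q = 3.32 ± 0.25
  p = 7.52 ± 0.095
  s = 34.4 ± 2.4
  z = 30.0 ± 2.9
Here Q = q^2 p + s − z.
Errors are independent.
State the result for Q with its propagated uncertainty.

Let w = q^2·p = 82.9. δw/w = √((2·δq/q)² + (1·δp/p)²) = √(0.0227 + 0.000160) = 0.151, so δw = 12.5.
Q = w + s − z: δQ = √(δw² + δs² + δz²) = √(157 + 5.76 + 8.41) = 13.1
Q = 87.3.

87.3 ± 13.1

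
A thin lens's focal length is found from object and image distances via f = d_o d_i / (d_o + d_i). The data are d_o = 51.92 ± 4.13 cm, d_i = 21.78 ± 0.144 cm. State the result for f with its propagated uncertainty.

15.34 ± 0.368 cm

∂f/∂d_o = (d_i/(d_o+d_i))² = 0.0873;  ∂f/∂d_i = (d_o/(d_o+d_i))² = 0.496
δf = √((∂f/∂d_o · δd_o)² + (∂f/∂d_i · δd_i)²) = √(0.130 + 0.00511) = 0.368 cm
f = 15.34 cm.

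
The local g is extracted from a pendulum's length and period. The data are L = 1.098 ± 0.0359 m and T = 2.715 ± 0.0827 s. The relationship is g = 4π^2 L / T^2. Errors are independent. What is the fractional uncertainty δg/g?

0.0691

g is a product of powers, so relative uncertainties combine in quadrature:
  (1·δL/L)² = (1×0.0327)² = 0.00107;  (-2·δT/T)² = (-2×0.0305)² = 0.00371
δg/g = √(0.00478) = 0.0691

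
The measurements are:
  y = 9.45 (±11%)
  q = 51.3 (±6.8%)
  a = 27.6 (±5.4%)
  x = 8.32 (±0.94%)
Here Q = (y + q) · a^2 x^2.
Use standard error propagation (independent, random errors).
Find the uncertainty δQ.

Let u = y + q = 60.8. δu = √(δy² + δq²) = √(1.08 + 12.2) = 3.64, so δu/u = 0.0599.
Q is then a monomial in u, a, x:
δQ/Q = √((δu/u)² + (2·δa/a)² + (2·δx/x)²) = √(0.00359 + 0.0117 + 0.000353) = 0.125
Q = 3.2e+06, so δQ = 0.125 × 3.2e+06 = 4e+05.

4e+05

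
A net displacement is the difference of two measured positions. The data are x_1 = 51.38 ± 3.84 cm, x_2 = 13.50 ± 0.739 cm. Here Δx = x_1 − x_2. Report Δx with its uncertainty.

37.88 ± 3.91 cm

For a sum/difference, combine absolute errors in quadrature:
  (δx_1)² = 14.7;  (δx_2)² = 0.546
δΔx = √(15.3) = 3.91 cm
Δx = 37.88 cm.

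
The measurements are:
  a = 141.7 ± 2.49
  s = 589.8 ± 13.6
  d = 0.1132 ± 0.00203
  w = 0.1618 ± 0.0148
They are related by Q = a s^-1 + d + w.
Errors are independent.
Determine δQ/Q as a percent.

3.20%

Let p = a·s^-1 = 0.2403. δp/p = √((1·δa/a)² + (-1·δs/s)²) = √(0.000309 + 0.000532) = 0.0290, so δp = 0.00697.
Q = p + d + w: δQ = √(δp² + δd² + δw²) = √(4.85e-05 + 4.12e-06 + 0.000219) = 0.0165
Q = 0.5153, so δQ/Q = 0.0165/0.5153 = 0.0320.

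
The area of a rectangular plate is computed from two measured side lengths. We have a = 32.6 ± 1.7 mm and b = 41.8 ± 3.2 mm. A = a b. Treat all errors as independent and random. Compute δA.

Each factor contributes (exponent × relative error)² to (δA/A)²:
  (1·δa/a)² = (1×0.0521)² = 0.00272;  (1·δb/b)² = (1×0.0766)² = 0.00586
δA/A = √(0.00858) = 0.0926
A = 1360 mm^2, so δA = 0.0926 × 1360 = 126 mm^2.

126 mm^2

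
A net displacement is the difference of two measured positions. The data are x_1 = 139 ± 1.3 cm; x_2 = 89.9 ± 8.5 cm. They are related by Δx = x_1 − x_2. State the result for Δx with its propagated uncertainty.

49.1 ± 8.60 cm

For a sum/difference, combine absolute errors in quadrature:
  (δx_1)² = 1.69;  (δx_2)² = 72.2
δΔx = √(73.9) = 8.60 cm
Δx = 49.1 cm.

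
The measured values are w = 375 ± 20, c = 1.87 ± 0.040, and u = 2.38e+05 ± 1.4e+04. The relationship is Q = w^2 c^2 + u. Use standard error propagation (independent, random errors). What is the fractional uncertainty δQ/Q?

0.0798

Let p = w^2·c^2 = 4.92e+05. δp/p = √((2·δw/w)² + (2·δc/c)²) = √(0.0114 + 0.00183) = 0.115, so δp = 56500.
Q = p + u: δQ = √(δp² + δu²) = √(3.19e+09 + 1.96e+08) = 58200
Q = 7.3e+05, so δQ/Q = 58200/7.3e+05 = 0.0798.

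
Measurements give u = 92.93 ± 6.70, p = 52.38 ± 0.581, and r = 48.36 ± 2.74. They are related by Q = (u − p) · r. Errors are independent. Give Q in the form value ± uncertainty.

1961 ± 344

Let w = u − p = 40.55. δw = √(δu² + δp²) = √(44.9 + 0.338) = 6.73, so δw/w = 0.166.
Q is then a monomial in w, r:
δQ/Q = √((δw/w)² + (1·δr/r)²) = √(0.0275 + 0.00321) = 0.175
Q = 1961, so δQ = 0.175 × 1961 = 344.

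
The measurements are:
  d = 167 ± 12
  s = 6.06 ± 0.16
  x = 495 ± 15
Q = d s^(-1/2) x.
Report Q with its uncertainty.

33600 ± 2660

Q is a product of powers, so relative uncertainties combine in quadrature:
  (1·δd/d)² = (1×0.0719)² = 0.00516;  (−½·δs/s)² = (-0.5×0.0264)² = 0.000174;  (1·δx/x)² = (1×0.0303)² = 0.000918
δQ/Q = √(0.00626) = 0.0791
Q = 33600, so δQ = 0.0791 × 33600 = 2660.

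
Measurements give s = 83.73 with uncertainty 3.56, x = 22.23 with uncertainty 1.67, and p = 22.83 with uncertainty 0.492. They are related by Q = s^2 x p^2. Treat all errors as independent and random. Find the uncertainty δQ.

9.86e+06

Products/powers → add relative errors in quadrature, weighted by exponent:
  (2·δs/s)² = (2×0.0425)² = 0.00723;  (1·δx/x)² = (1×0.0751)² = 0.00564;  (2·δp/p)² = (2×0.0216)² = 0.00186
δQ/Q = √(0.0147) = 0.121
Q = 8.123e+07, so δQ = 0.121 × 8.123e+07 = 9.86e+06.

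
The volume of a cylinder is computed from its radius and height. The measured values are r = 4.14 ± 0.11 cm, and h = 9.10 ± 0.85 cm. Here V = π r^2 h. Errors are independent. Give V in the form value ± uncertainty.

Products/powers → add relative errors in quadrature, weighted by exponent:
  (2·δr/r)² = (2×0.0266)² = 0.00282;  (1·δh/h)² = (1×0.0934)² = 0.00872
δV/V = √(0.0115) = 0.107
V = 490 cm^3, so δV = 0.107 × 490 = 52.7 cm^3.

490 ± 52.7 cm^3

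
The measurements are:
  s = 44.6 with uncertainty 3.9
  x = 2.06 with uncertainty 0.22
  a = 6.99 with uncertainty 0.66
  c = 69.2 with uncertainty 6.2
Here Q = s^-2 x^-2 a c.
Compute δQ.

Q is a product of powers, so relative uncertainties combine in quadrature:
  (-2·δs/s)² = (-2×0.0874)² = 0.0306;  (-2·δx/x)² = (-2×0.107)² = 0.0456;  (1·δa/a)² = (1×0.0944)² = 0.00892;  (1·δc/c)² = (1×0.0896)² = 0.00803
δQ/Q = √(0.0931) = 0.305
Q = 0.0573, so δQ = 0.305 × 0.0573 = 0.0175.

0.0175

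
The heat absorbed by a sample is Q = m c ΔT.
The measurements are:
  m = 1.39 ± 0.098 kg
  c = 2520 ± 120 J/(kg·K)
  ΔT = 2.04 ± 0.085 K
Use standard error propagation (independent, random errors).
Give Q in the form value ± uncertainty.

Q is a product of powers, so relative uncertainties combine in quadrature:
  (1·δm/m)² = (1×0.0705)² = 0.00497;  (1·δc/c)² = (1×0.0476)² = 0.00227;  (1·δΔT/ΔT)² = (1×0.0417)² = 0.00174
δQ/Q = √(0.00897) = 0.0947
Q = 7150 J, so δQ = 0.0947 × 7150 = 677 J.

7150 ± 677 J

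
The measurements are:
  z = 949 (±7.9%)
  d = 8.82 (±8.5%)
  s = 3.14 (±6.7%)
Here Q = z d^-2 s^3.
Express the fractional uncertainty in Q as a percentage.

27.5%

Relative error in a monomial: (δQ/Q)² = Σ (nᵢ · δxᵢ/xᵢ)².
  (1·δz/z)² = (1×0.0790)² = 0.00624;  (-2·δd/d)² = (-2×0.0850)² = 0.0289;  (3·δs/s)² = (3×0.0670)² = 0.0404
δQ/Q = √(0.0755) = 0.275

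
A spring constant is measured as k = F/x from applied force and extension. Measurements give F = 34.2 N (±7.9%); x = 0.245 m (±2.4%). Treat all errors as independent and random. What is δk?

11.5 N/m

k is a product of powers, so relative uncertainties combine in quadrature:
  (1·δF/F)² = (1×0.0790)² = 0.00624;  (-1·δx/x)² = (-1×0.0240)² = 0.000576
δk/k = √(0.00682) = 0.0826
k = 140 N/m, so δk = 0.0826 × 140 = 11.5 N/m.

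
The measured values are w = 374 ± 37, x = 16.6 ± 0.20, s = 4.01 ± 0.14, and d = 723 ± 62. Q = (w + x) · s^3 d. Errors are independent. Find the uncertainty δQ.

Let u = w + x = 391. δu = √(δw² + δx²) = √(1370 + 0.0400) = 37.0, so δu/u = 0.0947.
Q is then a monomial in u, s, d:
δQ/Q = √((δu/u)² + (3·δs/s)² + (1·δd/d)²) = √(0.00897 + 0.0110 + 0.00735) = 0.165
Q = 1.82e+07, so δQ = 0.165 × 1.82e+07 = 3.01e+06.

3.01e+06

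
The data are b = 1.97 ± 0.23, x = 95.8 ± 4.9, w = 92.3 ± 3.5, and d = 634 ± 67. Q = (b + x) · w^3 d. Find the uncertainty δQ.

Let u = b + x = 97.8. δu = √(δb² + δx²) = √(0.0529 + 24.0) = 4.91, so δu/u = 0.0502.
Q is then a monomial in u, w, d:
δQ/Q = √((δu/u)² + (3·δw/w)² + (1·δd/d)²) = √(0.00252 + 0.0129 + 0.0112) = 0.163
Q = 4.87e+10, so δQ = 0.163 × 4.87e+10 = 7.95e+09.

7.95e+09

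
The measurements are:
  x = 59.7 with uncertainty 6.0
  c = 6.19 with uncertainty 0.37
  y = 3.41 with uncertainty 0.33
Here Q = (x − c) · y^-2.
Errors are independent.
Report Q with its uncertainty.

4.60 ± 1.03

Let u = x − c = 53.5. δu = √(δx² + δc²) = √(36.0 + 0.137) = 6.01, so δu/u = 0.112.
Q is then a monomial in u, y:
δQ/Q = √((δu/u)² + (-2·δy/y)²) = √(0.0126 + 0.0375) = 0.224
Q = 4.60, so δQ = 0.224 × 4.60 = 1.03.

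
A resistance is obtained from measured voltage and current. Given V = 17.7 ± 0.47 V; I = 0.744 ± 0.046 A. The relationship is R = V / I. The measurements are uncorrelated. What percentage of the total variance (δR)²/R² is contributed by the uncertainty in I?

(δR/R)² = (1·δV/V)² + (-1·δI/I)²
  V term: (1×0.0266)² = 0.000705
  I term: (-1×0.0618)² = 0.00382
Total = 0.00453. Share from I = 0.00382/0.00453 = 0.844.

84.4%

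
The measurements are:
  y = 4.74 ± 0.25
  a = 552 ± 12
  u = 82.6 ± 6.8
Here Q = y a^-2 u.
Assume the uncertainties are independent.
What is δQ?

0.000137

Relative error in a monomial: (δQ/Q)² = Σ (nᵢ · δxᵢ/xᵢ)².
  (1·δy/y)² = (1×0.0527)² = 0.00278;  (-2·δa/a)² = (-2×0.0217)² = 0.00189;  (1·δu/u)² = (1×0.0823)² = 0.00678
δQ/Q = √(0.0114) = 0.107
Q = 0.00128, so δQ = 0.107 × 0.00128 = 0.000137.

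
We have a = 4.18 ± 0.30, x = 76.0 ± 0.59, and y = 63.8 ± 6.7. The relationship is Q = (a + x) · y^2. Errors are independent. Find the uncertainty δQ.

68600

Let u = a + x = 80.2. δu = √(δa² + δx²) = √(0.0900 + 0.348) = 0.662, so δu/u = 0.00826.
Q is then a monomial in u, y:
δQ/Q = √((δu/u)² + (2·δy/y)²) = √(6.81e-05 + 0.0441) = 0.210
Q = 3.26e+05, so δQ = 0.210 × 3.26e+05 = 68600.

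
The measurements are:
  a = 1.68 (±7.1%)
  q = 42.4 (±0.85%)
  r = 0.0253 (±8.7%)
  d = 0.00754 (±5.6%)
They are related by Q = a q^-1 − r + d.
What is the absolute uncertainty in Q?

0.00361

Let p = a·q^-1 = 0.0396. δp/p = √((1·δa/a)² + (-1·δq/q)²) = √(0.00504 + 7.23e-05) = 0.0715, so δp = 0.00283.
Q = p − r + d: δQ = √(δp² + δr² + δd²) = √(8.03e-06 + 4.84e-06 + 1.78e-07) = 0.00361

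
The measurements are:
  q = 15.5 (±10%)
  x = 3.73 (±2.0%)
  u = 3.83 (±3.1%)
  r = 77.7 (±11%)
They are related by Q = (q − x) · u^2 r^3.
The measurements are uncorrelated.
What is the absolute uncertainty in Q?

2.92e+07

Let w = q − x = 11.8. δw = √(δq² + δx²) = √(2.40 + 0.00557) = 1.55, so δw/w = 0.132.
Q is then a monomial in w, u, r:
δQ/Q = √((δw/w)² + (2·δu/u)² + (3·δr/r)²) = √(0.0174 + 0.00384 + 0.109) = 0.361
Q = 8.1e+07, so δQ = 0.361 × 8.1e+07 = 2.92e+07.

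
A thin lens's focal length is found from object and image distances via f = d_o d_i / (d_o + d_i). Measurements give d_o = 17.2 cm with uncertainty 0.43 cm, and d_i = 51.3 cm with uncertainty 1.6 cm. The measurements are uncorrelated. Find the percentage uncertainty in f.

2.03%

∂f/∂d_o = (d_i/(d_o+d_i))² = 0.561;  ∂f/∂d_i = (d_o/(d_o+d_i))² = 0.0630
δf = √((∂f/∂d_o · δd_o)² + (∂f/∂d_i · δd_i)²) = √(0.0582 + 0.0102) = 0.261 cm
f = 12.9 cm, so δf/f = 0.261/12.9 = 0.0203.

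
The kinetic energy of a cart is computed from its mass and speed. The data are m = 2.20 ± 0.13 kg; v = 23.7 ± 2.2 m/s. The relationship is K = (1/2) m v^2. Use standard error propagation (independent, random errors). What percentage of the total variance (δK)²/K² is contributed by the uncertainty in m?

(δK/K)² = (1·δm/m)² + (2·δv/v)²
  m term: (1×0.0591)² = 0.00349
  v term: (2×0.0928)² = 0.0345
Total = 0.0380. Share from m = 0.00349/0.0380 = 0.0920.

9.20%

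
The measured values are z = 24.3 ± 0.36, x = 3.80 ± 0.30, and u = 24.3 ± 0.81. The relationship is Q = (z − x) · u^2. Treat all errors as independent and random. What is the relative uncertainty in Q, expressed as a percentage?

7.05%

Let w = z − x = 20.5. δw = √(δz² + δx²) = √(0.130 + 0.0900) = 0.469, so δw/w = 0.0229.
Q is then a monomial in w, u:
δQ/Q = √((δw/w)² + (2·δu/u)²) = √(0.000523 + 0.00444) = 0.0705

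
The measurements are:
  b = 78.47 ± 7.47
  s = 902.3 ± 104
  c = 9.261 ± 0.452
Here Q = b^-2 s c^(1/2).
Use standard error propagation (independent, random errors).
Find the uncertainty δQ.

For a monomial Q ∝ b^-2, s, c^(1/2), fractional errors add in quadrature:
  (-2·δb/b)² = (-2×0.0952)² = 0.0362;  (1·δs/s)² = (1×0.115)² = 0.0133;  (½·δc/c)² = (0.5×0.0488)² = 0.000596
δQ/Q = √(0.0501) = 0.224
Q = 0.4459, so δQ = 0.224 × 0.4459 = 0.0998.

0.0998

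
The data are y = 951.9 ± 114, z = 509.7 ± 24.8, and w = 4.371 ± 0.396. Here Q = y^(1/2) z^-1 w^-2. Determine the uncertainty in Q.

0.000624

Products/powers → add relative errors in quadrature, weighted by exponent:
  (½·δy/y)² = (0.5×0.120)² = 0.00359;  (-1·δz/z)² = (-1×0.0487)² = 0.00237;  (-2·δw/w)² = (-2×0.0906)² = 0.0328
δQ/Q = √(0.0388) = 0.197
Q = 0.003168, so δQ = 0.197 × 0.003168 = 0.000624.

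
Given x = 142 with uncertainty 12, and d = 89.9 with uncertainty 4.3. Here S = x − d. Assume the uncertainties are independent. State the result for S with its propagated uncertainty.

Absolute uncertainties add in quadrature for a linear combination:
  (δx)² = 144;  (δd)² = 18.5
δS = √(162) = 12.7
S = 52.1.

52.1 ± 12.7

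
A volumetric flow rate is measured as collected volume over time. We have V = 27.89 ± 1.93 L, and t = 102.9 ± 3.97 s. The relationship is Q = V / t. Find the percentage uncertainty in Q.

Since Q is a product/quotient, work with relative uncertainties:
  (1·δV/V)² = (1×0.0692)² = 0.00479;  (-1·δt/t)² = (-1×0.0386)² = 0.00149
δQ/Q = √(0.00628) = 0.0792

7.92%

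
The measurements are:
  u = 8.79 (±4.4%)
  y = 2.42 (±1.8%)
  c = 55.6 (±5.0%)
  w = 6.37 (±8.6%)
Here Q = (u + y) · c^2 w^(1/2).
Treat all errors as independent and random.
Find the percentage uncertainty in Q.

Let h = u + y = 11.2. δh = √(δu² + δy²) = √(0.150 + 0.00190) = 0.389, so δh/h = 0.0347.
Q is then a monomial in h, c, w:
δQ/Q = √((δh/h)² + (2·δc/c)² + (½·δw/w)²) = √(0.00121 + 0.0100 + 0.00185) = 0.114

11.4%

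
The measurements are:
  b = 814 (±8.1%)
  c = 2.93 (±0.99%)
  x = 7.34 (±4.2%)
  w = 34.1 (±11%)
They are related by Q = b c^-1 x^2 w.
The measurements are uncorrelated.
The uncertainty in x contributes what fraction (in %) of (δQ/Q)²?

(δQ/Q)² = (1·δb/b)² + (-1·δc/c)² + (2·δx/x)² + (1·δw/w)²
  b term: (1×0.0810)² = 0.00656
  c term: (-1×0.00990)² = 9.8e-05
  x term: (2×0.0420)² = 0.00706
  w term: (1×0.110)² = 0.0121
Total = 0.0258. Share from x = 0.00706/0.0258 = 0.273.

27.3%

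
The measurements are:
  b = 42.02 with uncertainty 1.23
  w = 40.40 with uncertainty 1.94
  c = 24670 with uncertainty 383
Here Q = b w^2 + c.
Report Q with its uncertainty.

Let p = b·w^2 = 68580. δp/p = √((1·δb/b)² + (2·δw/w)²) = √(0.000857 + 0.00922) = 0.100, so δp = 6890.
Q = p + c: δQ = √(δp² + δc²) = √(4.74e+07 + 1.47e+05) = 6900
Q = 93250.

93250 ± 6900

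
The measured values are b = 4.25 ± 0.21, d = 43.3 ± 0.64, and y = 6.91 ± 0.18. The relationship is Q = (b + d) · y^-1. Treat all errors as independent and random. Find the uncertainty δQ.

0.204

Let u = b + d = 47.5. δu = √(δb² + δd²) = √(0.0441 + 0.410) = 0.674, so δu/u = 0.0142.
Q is then a monomial in u, y:
δQ/Q = √((δu/u)² + (-1·δy/y)²) = √(0.000201 + 0.000679) = 0.0297
Q = 6.88, so δQ = 0.0297 × 6.88 = 0.204.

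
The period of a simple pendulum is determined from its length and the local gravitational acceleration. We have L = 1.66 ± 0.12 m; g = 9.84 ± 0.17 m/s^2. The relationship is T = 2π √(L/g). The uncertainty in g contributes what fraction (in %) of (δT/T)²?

(δT/T)² = (½·δL/L)² + (−½·δg/g)²
  L term: (0.5×0.0723)² = 0.00131
  g term: (-0.5×0.0173)² = 7.46e-05
Total = 0.00138. Share from g = 7.46e-05/0.00138 = 0.0540.

5.40%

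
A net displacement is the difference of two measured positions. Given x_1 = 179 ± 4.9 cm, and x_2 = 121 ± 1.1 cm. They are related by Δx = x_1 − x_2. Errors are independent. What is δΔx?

Δx is a linear combination, so absolute uncertainties add in quadrature:
  (δx_1)² = 24.0;  (δx_2)² = 1.21
δΔx = √(25.2) = 5.02 cm

5.02 cm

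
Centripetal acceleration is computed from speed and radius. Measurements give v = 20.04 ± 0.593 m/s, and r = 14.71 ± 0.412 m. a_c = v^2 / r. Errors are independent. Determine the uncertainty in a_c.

1.79 m/s^2

Since a_c is a product/quotient, work with relative uncertainties:
  (2·δv/v)² = (2×0.0296)² = 0.00350;  (-1·δr/r)² = (-1×0.0280)² = 0.000784
δa_c/a_c = √(0.00429) = 0.0655
a_c = 27.30 m/s^2, so δa_c = 0.0655 × 27.30 = 1.79 m/s^2.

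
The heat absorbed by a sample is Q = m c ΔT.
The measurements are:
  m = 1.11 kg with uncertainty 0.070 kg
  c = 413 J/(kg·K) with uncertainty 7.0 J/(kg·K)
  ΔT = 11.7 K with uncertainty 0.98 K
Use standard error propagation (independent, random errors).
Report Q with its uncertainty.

Each factor contributes (exponent × relative error)² to (δQ/Q)²:
  (1·δm/m)² = (1×0.0631)² = 0.00398;  (1·δc/c)² = (1×0.0169)² = 0.000287;  (1·δΔT/ΔT)² = (1×0.0838)² = 0.00702
δQ/Q = √(0.0113) = 0.106
Q = 5360 J, so δQ = 0.106 × 5360 = 570 J.

5360 ± 570 J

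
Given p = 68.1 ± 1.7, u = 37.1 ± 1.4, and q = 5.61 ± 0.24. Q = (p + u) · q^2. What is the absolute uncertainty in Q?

292

Let w = p + u = 105. δw = √(δp² + δu²) = √(2.89 + 1.96) = 2.20, so δw/w = 0.0209.
Q is then a monomial in w, q:
δQ/Q = √((δw/w)² + (2·δq/q)²) = √(0.000438 + 0.00732) = 0.0881
Q = 3310, so δQ = 0.0881 × 3310 = 292.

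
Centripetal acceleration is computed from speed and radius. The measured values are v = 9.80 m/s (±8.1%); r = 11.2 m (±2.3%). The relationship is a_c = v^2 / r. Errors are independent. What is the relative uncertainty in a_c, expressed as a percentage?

16.4%

Relative error in a monomial: (δa_c/a_c)² = Σ (nᵢ · δxᵢ/xᵢ)².
  (2·δv/v)² = (2×0.0810)² = 0.0262;  (-1·δr/r)² = (-1×0.0230)² = 0.000529
δa_c/a_c = √(0.0268) = 0.164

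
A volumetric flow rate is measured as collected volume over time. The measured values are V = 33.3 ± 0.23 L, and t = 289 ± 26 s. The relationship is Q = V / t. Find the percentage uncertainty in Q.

For a monomial Q ∝ V, t^-1, fractional errors add in quadrature:
  (1·δV/V)² = (1×0.00691)² = 4.77e-05;  (-1·δt/t)² = (-1×0.0900)² = 0.00809
δQ/Q = √(0.00814) = 0.0902

9.02%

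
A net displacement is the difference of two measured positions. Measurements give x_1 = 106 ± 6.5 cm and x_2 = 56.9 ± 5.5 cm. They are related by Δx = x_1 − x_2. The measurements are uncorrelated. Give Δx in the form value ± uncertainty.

49.1 ± 8.51 cm

Absolute uncertainties add in quadrature for a linear combination:
  (δx_1)² = 42.2;  (δx_2)² = 30.2
δΔx = √(72.5) = 8.51 cm
Δx = 49.1 cm.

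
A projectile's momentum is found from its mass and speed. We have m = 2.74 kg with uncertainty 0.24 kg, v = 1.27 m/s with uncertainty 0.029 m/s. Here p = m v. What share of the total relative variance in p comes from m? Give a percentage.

93.6%

(δp/p)² = (1·δm/m)² + (1·δv/v)²
  m term: (1×0.0876)² = 0.00767
  v term: (1×0.0228)² = 0.000521
Total = 0.00819. Share from m = 0.00767/0.00819 = 0.936.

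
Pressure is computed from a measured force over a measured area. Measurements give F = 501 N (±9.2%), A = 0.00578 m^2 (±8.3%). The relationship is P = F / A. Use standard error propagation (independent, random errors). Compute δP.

Relative error in a monomial: (δP/P)² = Σ (nᵢ · δxᵢ/xᵢ)².
  (1·δF/F)² = (1×0.0920)² = 0.00846;  (-1·δA/A)² = (-1×0.0830)² = 0.00689
δP/P = √(0.0154) = 0.124
P = 86700 Pa, so δP = 0.124 × 86700 = 10700 Pa.

10700 Pa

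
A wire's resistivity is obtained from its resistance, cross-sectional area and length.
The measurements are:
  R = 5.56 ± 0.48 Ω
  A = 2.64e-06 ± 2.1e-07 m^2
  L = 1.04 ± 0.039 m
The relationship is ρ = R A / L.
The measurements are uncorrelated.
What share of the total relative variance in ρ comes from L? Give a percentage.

9.26%

(δρ/ρ)² = (1·δR/R)² + (1·δA/A)² + (-1·δL/L)²
  R term: (1×0.0863)² = 0.00745
  A term: (1×0.0795)² = 0.00633
  L term: (-1×0.0375)² = 0.00141
Total = 0.0152. Share from L = 0.00141/0.0152 = 0.0926.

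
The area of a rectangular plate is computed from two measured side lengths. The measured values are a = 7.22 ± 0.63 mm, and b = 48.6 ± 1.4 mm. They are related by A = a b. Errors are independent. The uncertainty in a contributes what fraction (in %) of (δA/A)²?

(δA/A)² = (1·δa/a)² + (1·δb/b)²
  a term: (1×0.0873)² = 0.00761
  b term: (1×0.0288)² = 0.000830
Total = 0.00844. Share from a = 0.00761/0.00844 = 0.902.

90.2%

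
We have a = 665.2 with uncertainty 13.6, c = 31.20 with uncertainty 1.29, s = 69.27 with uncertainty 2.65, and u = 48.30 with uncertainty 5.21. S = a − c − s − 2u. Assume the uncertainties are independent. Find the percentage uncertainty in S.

3.71%

For a sum/difference, combine absolute errors in quadrature:
  (δa)² = 185;  (δc)² = 1.66;  (δs)² = 7.02;  (2·δu)² = 109
δS = √(302) = 17.4
S = 468.1, so δS/S = 17.4/468.1 = 0.0371.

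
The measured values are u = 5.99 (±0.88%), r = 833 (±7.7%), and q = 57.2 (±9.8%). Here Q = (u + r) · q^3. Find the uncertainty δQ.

Let w = u + r = 839. δw = √(δu² + δr²) = √(0.00278 + 4110) = 64.1, so δw/w = 0.0765.
Q is then a monomial in w, q:
δQ/Q = √((δw/w)² + (3·δq/q)²) = √(0.00584 + 0.0864) = 0.304
Q = 1.57e+08, so δQ = 0.304 × 1.57e+08 = 4.77e+07.

4.77e+07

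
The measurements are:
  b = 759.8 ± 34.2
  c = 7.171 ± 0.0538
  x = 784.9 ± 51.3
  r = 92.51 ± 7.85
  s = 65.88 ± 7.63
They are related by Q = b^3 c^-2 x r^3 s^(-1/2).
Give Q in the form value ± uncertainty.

(6.530 ± 1.97) × 10^14

Each factor contributes (exponent × relative error)² to (δQ/Q)²:
  (3·δb/b)² = (3×0.0450)² = 0.0182;  (-2·δc/c)² = (-2×0.00750)² = 0.000225;  (1·δx/x)² = (1×0.0654)² = 0.00427;  (3·δr/r)² = (3×0.0849)² = 0.0648;  (−½·δs/s)² = (-0.5×0.116)² = 0.00335
δQ/Q = √(0.0909) = 0.301
Q = 6.53e+14, so δQ = 0.301 × 6.53e+14 = 1.97e+14.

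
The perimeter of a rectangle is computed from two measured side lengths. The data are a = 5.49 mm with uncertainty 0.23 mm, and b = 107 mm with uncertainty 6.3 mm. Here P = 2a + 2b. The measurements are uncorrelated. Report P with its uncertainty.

225 ± 12.6 mm

Absolute uncertainties add in quadrature for a linear combination:
  (2·δa)² = 0.212;  (2·δb)² = 159
δP = √(159) = 12.6 mm
P = 225 mm.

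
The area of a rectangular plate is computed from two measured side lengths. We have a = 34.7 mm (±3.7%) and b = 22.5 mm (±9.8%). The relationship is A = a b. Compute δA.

81.8 mm^2

Since A is a product/quotient, work with relative uncertainties:
  (1·δa/a)² = (1×0.0370)² = 0.00137;  (1·δb/b)² = (1×0.0980)² = 0.00960
δA/A = √(0.0110) = 0.105
A = 781 mm^2, so δA = 0.105 × 781 = 81.8 mm^2.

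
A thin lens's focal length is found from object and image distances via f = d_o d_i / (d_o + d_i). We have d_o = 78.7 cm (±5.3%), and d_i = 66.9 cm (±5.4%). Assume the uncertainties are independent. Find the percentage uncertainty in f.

∂f/∂d_o = (d_i/(d_o+d_i))² = 0.211;  ∂f/∂d_i = (d_o/(d_o+d_i))² = 0.292
δf = √((∂f/∂d_o · δd_o)² + (∂f/∂d_i · δd_i)²) = √(0.775 + 1.11) = 1.37 cm
f = 36.2 cm, so δf/f = 1.37/36.2 = 0.0380.

3.80%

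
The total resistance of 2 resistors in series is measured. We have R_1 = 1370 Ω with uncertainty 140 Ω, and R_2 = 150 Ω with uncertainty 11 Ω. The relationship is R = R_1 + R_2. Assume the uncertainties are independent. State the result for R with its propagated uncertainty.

1520 ± 140 Ω

R is a linear combination, so absolute uncertainties add in quadrature:
  (δR_1)² = 19600;  (δR_2)² = 121
δR = √(19700) = 140 Ω
R = 1520 Ω.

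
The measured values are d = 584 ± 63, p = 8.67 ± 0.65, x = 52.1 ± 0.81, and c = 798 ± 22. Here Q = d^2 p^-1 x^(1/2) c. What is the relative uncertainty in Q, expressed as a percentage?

Q is a product of powers, so relative uncertainties combine in quadrature:
  (2·δd/d)² = (2×0.108)² = 0.0465;  (-1·δp/p)² = (-1×0.0750)² = 0.00562;  (½·δx/x)² = (0.5×0.0155)² = 6.04e-05;  (1·δc/c)² = (1×0.0276)² = 0.000760
δQ/Q = √(0.0530) = 0.230

23.0%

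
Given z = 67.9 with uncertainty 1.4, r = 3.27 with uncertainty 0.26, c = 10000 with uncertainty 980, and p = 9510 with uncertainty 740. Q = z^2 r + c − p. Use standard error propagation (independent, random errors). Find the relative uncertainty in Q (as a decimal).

0.117

Let w = z^2·r = 15100. δw/w = √((2·δz/z)² + (1·δr/r)²) = √(0.00170 + 0.00632) = 0.0896, so δw = 1350.
Q = w + c − p: δQ = √(δw² + δc² + δp²) = √(1.82e+06 + 9.6e+05 + 5.48e+05) = 1830
Q = 15600, so δQ/Q = 1830/15600 = 0.117.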